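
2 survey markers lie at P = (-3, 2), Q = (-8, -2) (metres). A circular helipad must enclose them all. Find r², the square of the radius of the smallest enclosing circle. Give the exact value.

10.25

The smallest circle enclosing two points has them as diameter endpoints.
Centre = midpoint = (-5.5, 0); r² = |PQ|²/4 = 41/4 = 10.25.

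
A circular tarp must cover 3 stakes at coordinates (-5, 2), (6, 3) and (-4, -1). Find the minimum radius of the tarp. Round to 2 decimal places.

Call the three points A, B, C in the order given.
Side lengths²: AB² = 122, AC² = 10, BC² = 116.
Since AB² = 122 < 116 + 10 = 126, the triangle is acute, so the smallest enclosing circle is the circumcircle.
Circumcentre = (9/17, 37/17), r² = 8845/289.
r = √(8845/289) ≈ 5.53.

5.53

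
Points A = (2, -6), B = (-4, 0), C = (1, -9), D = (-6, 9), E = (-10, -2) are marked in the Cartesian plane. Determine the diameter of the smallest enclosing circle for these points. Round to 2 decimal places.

The minimum enclosing circle of a finite set is fixed by two of the points (as a diameter) or three (as a circumcircle).
The farthest pair is C–D with squared distance 373. The circle on this segment as diameter has centre (-2.5, 0) and r² = 373/4 = 93.25.
Check A: distance² to centre = 56.25 ≤ 93.25, so it lies inside.
All remaining points lie in this disk, and no smaller disk contains both endpoints, so this is the minimum enclosing circle.
Diameter = 2r = 2√(93.25) ≈ 19.31.

19.31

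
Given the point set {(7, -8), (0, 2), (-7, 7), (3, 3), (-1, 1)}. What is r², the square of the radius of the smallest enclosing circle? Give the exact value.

105.25

A smallest enclosing disk is always determined by at most three of the input points on its boundary.
The farthest pair is (7, -8)–(-7, 7) with squared distance 421. The circle on this segment as diameter has centre (0, -0.5) and r² = 421/4 = 105.25.
Check (0, 2): distance² to centre = 6.25 ≤ 105.25, so it lies inside.
All remaining points lie in this disk, and no smaller disk contains both endpoints, so this is the minimum enclosing circle.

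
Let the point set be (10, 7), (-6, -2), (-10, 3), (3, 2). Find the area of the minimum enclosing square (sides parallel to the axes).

The bounding box has width 20 and height 9.
An axis-aligned square enclosing the set must have side ≥ max(width, height).
So the minimum side is max(20, 9) = 20.
Area = 20² = 400.

400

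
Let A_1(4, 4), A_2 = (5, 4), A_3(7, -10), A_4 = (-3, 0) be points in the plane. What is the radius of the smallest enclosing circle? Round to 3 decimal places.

7.454

By Welzl's lemma the MEC is supported by two points (diametrically opposite) or three points (on a circumcircle).
The minimum enclosing circle is determined by three boundary points: A_2, A_3, A_4.
Their circumcentre is (11/3, -10/3) with r² = 500/9.
The farthest remaining point A_1 is at distance² 485/9 ≤ 500/9.
r = √(500/9) ≈ 7.454.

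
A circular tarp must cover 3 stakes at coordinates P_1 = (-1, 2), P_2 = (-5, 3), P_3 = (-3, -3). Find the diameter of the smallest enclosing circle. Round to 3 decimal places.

Side lengths²: P_1P_2² = 17, P_1P_3² = 29, P_2P_3² = 40.
Since P_2P_3² = 40 < 29 + 17 = 46, the triangle is acute, so the smallest enclosing circle is the circumcircle.
Circumcentre = (-79/22, 3/22), r² = 2465/242.
Diameter = 2r = 2√(2465/242) ≈ 6.383.

6.383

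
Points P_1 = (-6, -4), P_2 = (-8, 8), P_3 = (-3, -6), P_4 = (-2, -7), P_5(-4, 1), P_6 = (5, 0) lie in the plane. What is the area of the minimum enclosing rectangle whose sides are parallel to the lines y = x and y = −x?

In coordinates u = x + y, v = x − y the rectangle is axis-aligned; the map (x,y)→(u,v) scales areas by 2.
u-values: -10, 0, -9, -9, -3, 5; range = 5 − (-10) = 15.
v-values: -2, -16, 3, 5, -5, 5; range = 5 − (-16) = 21.
Area = (15 × 21) / 2 = 157.5.

157.5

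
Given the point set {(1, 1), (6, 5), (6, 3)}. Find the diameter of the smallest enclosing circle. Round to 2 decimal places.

Call the three points A, B, C in the order given.
Side lengths²: AB² = 41, AC² = 29, BC² = 4.
Since AB² = 41 ≥ 29 + 4 = 33, the angle opposite AB is not acute, so the smallest enclosing circle has AB as diameter.
Centre = midpoint of AB = (3.5, 3), r² = 41/4 = 10.25.
Diameter = 2r = 2√(10.25) ≈ 6.40.

6.40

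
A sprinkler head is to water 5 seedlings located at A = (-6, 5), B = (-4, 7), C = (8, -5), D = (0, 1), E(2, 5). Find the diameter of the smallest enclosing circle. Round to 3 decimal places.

17.205

By Welzl's lemma the MEC is supported by two points (diametrically opposite) or three points (on a circumcircle).
The farthest pair is A–C with squared distance 296. The circle on this segment as diameter has centre (1, 0) and r² = 296/4 = 74.
Check B: distance² to centre = 74 ≤ 74, so it lies inside.
All remaining points lie in this disk, and no smaller disk contains both endpoints, so this is the minimum enclosing circle.
Diameter = 2r = 2√74 ≈ 17.205.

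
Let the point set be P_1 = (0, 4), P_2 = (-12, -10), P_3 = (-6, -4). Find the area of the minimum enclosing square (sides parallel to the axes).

The bounding box has width 12 and height 14.
An axis-aligned square enclosing the set must have side ≥ max(width, height).
So the minimum side is max(12, 14) = 14.
Area = 14² = 196.

196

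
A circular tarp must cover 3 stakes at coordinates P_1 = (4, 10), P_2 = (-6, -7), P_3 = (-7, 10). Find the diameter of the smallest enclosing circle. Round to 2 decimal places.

Side lengths²: P_1P_2² = 389, P_1P_3² = 121, P_2P_3² = 290.
Since P_1P_2² = 389 < 290 + 121 = 411, the triangle is acute, so the smallest enclosing circle is the circumcircle.
Circumcentre = (-1.5, 61/34), r² = 56405/578.
Diameter = 2r = 2√(56405/578) ≈ 19.76.

19.76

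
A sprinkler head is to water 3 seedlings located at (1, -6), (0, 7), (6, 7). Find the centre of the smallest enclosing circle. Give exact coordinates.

Call the three points A, B, C in the order given.
Side lengths²: AB² = 170, AC² = 194, BC² = 36.
Since AC² = 194 < 170 + 36 = 206, the triangle is acute, so the smallest enclosing circle is the circumcircle.
Circumcentre = (3, 9/13), r² = 8245/169.
Centre = (3, 9/13).

(3, 9/13)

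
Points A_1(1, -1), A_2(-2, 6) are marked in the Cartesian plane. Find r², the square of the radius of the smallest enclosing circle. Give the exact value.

14.5

The smallest circle enclosing two points has them as diameter endpoints.
Centre = midpoint = (-0.5, 2.5); r² = |A_1A_2|²/4 = 58/4 = 14.5.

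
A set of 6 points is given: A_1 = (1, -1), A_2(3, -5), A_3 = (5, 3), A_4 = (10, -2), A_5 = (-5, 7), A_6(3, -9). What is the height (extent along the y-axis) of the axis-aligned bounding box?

max y = 7, min y = -9, so height = 16.

16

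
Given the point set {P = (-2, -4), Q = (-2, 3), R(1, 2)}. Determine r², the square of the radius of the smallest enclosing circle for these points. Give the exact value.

12.5

Side lengths²: PQ² = 49, PR² = 45, QR² = 10.
Since PQ² = 49 < 45 + 10 = 55, the triangle is acute, so the smallest enclosing circle is the circumcircle.
Circumcentre = (-1.5, -0.5), r² = 12.5.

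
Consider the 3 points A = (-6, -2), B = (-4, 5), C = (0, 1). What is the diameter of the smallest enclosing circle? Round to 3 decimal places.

Side lengths²: AB² = 53, AC² = 45, BC² = 32.
Since AB² = 53 < 45 + 32 = 77, the triangle is acute, so the smallest enclosing circle is the circumcircle.
Circumcentre = (-23/6, 7/6), r² = 265/18.
Diameter = 2r = 2√(265/18) ≈ 7.674.

7.674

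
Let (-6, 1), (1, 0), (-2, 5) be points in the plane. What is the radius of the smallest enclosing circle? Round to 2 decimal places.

Call the three points A, B, C in the order given.
Side lengths²: AB² = 50, AC² = 32, BC² = 34.
Since AB² = 50 < 34 + 32 = 66, the triangle is acute, so the smallest enclosing circle is the circumcircle.
Circumcentre = (-2.375, 1.375), r² = 13.28125.
r = √(13.28125) ≈ 3.64.

3.64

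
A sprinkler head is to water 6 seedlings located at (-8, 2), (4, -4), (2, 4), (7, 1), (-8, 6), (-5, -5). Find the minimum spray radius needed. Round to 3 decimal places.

8.062

A smallest enclosing disk is always determined by at most three of the input points on its boundary.
The minimum enclosing circle is determined by three boundary points: (7, 1), (-8, 6), (-5, -5).
Their circumcentre is (-1, 2) with r² = 65.
The farthest remaining point (4, -4) is at distance² 61 ≤ 65.
r = √65 ≈ 8.062.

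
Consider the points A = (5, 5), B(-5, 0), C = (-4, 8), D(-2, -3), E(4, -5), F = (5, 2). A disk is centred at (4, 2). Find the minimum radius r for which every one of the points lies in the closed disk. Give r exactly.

The required radius is the distance from (4, 2) to the farthest point.
Squared distances: 10, 85, 100, 61, 49, 1.
Maximum is 100, attained at C.
r = √100 = 10.

10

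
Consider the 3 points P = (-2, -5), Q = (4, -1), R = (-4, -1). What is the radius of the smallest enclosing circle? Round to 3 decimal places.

Side lengths²: PQ² = 52, PR² = 20, QR² = 64.
Since QR² = 64 < 52 + 20 = 72, the triangle is acute, so the smallest enclosing circle is the circumcircle.
Circumcentre = (0, -1.5), r² = 16.25.
r = √(16.25) ≈ 4.031.

4.031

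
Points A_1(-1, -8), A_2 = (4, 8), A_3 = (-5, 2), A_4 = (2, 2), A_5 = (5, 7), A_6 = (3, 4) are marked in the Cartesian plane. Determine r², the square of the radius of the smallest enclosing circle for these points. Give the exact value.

The farthest pair is A_1–A_2 with squared distance 281. The circle on this segment as diameter has centre (1.5, 0) and r² = 281/4 = 70.25.
Check A_3: distance² to centre = 46.25 ≤ 70.25, so it lies inside.
All remaining points lie in this disk, and no smaller disk contains both endpoints, so this is the minimum enclosing circle.

70.25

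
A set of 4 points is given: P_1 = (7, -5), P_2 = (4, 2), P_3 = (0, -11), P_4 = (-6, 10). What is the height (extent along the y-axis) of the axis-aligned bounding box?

max y = 10, min y = -11, so height = 21.

21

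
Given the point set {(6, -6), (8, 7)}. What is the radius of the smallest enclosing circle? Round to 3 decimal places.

The smallest circle enclosing two points has them as diameter endpoints.
Centre = midpoint = (7, 0.5); r² = |(6, -6)−(8, 7)|²/4 = 173/4 = 43.25.
r = √(43.25) ≈ 6.576.

6.576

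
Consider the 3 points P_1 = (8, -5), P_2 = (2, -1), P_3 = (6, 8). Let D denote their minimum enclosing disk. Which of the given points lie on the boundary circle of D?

Side lengths²: P_1P_2² = 52, P_1P_3² = 173, P_2P_3² = 97.
Since P_1P_3² = 173 ≥ 97 + 52 = 149, the angle opposite P_1P_3 is not acute, so the smallest enclosing circle has P_1P_3 as diameter.
Centre = midpoint of P_1P_3 = (7, 1.5), r² = 173/4 = 43.25.
The points at distance exactly r from the centre are P_1, P_3 — 2 points.

P_1, P_3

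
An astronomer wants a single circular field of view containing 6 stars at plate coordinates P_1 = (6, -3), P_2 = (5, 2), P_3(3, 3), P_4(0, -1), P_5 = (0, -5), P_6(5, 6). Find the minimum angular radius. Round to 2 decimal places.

6.04

The farthest pair is P_5–P_6 with squared distance 146. The circle on this segment as diameter has centre (2.5, 0.5) and r² = 146/4 = 36.5.
Check P_1: distance² to centre = 24.5 ≤ 36.5, so it lies inside.
All remaining points lie in this disk, and no smaller disk contains both endpoints, so this is the minimum enclosing circle.
r = √(36.5) ≈ 6.04.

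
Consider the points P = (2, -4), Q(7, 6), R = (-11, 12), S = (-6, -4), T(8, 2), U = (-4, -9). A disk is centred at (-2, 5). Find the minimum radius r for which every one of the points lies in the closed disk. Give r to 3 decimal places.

14.142

The required radius is the distance from (-2, 5) to the farthest point.
Squared distances: 97, 82, 130, 97, 109, 200.
Maximum is 200, attained at U.
r = √200 ≈ 14.142.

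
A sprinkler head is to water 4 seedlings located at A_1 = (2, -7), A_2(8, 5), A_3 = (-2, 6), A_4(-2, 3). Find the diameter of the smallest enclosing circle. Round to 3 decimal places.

14.555

By Welzl's lemma the MEC is supported by two points (diametrically opposite) or three points (on a circumcircle).
The minimum enclosing circle is determined by three boundary points: A_1, A_2, A_3.
Their circumcentre is (52/21, 11/42) with r² = 93425/1764.
The farthest remaining point A_4 is at distance² 48569/1764 ≤ 93425/1764.
Diameter = 2r = 2√(93425/1764) ≈ 14.555.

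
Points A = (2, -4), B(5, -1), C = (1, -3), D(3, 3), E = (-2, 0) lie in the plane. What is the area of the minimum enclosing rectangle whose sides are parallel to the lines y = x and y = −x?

32

In coordinates u = x + y, v = x − y the rectangle is axis-aligned; the map (x,y)→(u,v) scales areas by 2.
u-values: -2, 4, -2, 6, -2; range = 6 − (-2) = 8.
v-values: 6, 6, 4, 0, -2; range = 6 − (-2) = 8.
Area = (8 × 8) / 2 = 32.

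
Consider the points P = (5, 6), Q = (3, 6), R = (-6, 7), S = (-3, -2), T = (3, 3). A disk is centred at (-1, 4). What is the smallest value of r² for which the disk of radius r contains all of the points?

40

The required radius is the distance from (-1, 4) to the farthest point.
Squared distances: 40, 20, 34, 40, 17.
Maximum is 40, attained at P.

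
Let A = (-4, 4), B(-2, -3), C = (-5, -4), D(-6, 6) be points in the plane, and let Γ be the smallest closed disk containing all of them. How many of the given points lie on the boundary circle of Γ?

3

A smallest enclosing disk is always determined by at most three of the input points on its boundary.
The minimum enclosing circle is determined by three boundary points: B, C, D.
Their circumcentre is (-311/62, 65/62) with r² = 48985/1922.
The farthest remaining point A is at distance² 18729/1922 ≤ 48985/1922.
The points at distance exactly r from the centre are B, C, D — 3 points.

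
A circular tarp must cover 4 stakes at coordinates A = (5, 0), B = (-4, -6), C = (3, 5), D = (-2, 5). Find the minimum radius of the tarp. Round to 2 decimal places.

6.52

The farthest pair is B–C with squared distance 170. The circle on this segment as diameter has centre (-0.5, -0.5) and r² = 170/4 = 42.5.
Check A: distance² to centre = 30.5 ≤ 42.5, so it lies inside.
All remaining points lie in this disk, and no smaller disk contains both endpoints, so this is the minimum enclosing circle.
r = √(42.5) ≈ 6.52.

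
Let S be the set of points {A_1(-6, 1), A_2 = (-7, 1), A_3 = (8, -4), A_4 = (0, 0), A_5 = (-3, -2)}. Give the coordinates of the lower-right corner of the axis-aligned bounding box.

(8, -4)

x-range [-7, 8], y-range [-4, 1].
The lower-right corner is (8, -4).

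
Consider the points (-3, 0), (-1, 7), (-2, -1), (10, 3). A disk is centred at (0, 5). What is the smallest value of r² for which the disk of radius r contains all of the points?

The required radius is the distance from (0, 5) to the farthest point.
Squared distances: 34, 5, 40, 104.
Maximum is 104, attained at (10, 3).

104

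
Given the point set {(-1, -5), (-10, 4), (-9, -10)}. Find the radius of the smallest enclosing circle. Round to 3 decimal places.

Call the three points A, B, C in the order given.
Side lengths²: AB² = 162, AC² = 89, BC² = 197.
Since BC² = 197 < 162 + 89 = 251, the triangle is acute, so the smallest enclosing circle is the circumcircle.
Circumcentre = (-205/26, -75/26), r² = 17533/338.
r = √(17533/338) ≈ 7.202.

7.202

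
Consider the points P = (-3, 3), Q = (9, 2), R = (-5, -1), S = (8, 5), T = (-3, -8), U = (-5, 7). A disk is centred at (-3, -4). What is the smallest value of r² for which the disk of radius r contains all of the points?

The required radius is the distance from (-3, -4) to the farthest point.
Squared distances: 49, 180, 13, 202, 16, 125.
Maximum is 202, attained at S.

202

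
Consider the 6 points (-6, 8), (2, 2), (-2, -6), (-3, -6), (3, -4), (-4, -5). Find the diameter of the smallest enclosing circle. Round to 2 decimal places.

15.09

The minimum enclosing circle of a finite set is fixed by two of the points (as a diameter) or three (as a circumcircle).
The minimum enclosing circle is determined by three boundary points: (-6, 8), (-3, -6), (3, -4).
Their circumcentre is (-13/6, 1.5) with r² = 1025/18.
The farthest remaining point (-2, -6) is at distance² 1013/18 ≤ 1025/18.
Diameter = 2r = 2√(1025/18) ≈ 15.09.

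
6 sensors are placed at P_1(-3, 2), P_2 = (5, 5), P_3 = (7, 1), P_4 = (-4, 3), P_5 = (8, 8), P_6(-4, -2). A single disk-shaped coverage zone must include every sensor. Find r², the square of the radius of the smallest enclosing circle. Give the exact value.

61

The minimum enclosing circle of a finite set is fixed by two of the points (as a diameter) or three (as a circumcircle).
The farthest pair is P_5–P_6 with squared distance 244. The circle on this segment as diameter has centre (2, 3) and r² = 244/4 = 61.
Check P_1: distance² to centre = 26 ≤ 61, so it lies inside.
All remaining points lie in this disk, and no smaller disk contains both endpoints, so this is the minimum enclosing circle.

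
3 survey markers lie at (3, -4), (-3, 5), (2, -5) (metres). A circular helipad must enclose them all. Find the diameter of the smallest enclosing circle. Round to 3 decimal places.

11.180

Call the three points A, B, C in the order given.
Side lengths²: AB² = 117, AC² = 2, BC² = 125.
Since BC² = 125 ≥ 117 + 2 = 119, the angle opposite BC is not acute, so the smallest enclosing circle has BC as diameter.
Centre = midpoint of BC = (-0.5, 0), r² = 125/4 = 31.25.
Diameter = 2r = 2√(31.25) ≈ 11.180.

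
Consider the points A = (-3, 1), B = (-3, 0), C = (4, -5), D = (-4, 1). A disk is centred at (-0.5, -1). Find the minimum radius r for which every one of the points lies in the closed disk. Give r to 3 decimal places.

The required radius is the distance from (-0.5, -1) to the farthest point.
Squared distances: 10.25, 7.25, 36.25, 16.25.
Maximum is 36.25, attained at C.
r = √(36.25) ≈ 6.021.

6.021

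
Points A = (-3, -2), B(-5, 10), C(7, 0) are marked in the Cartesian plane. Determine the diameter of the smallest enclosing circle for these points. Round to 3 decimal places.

15.629

Side lengths²: AB² = 148, AC² = 104, BC² = 244.
Since BC² = 244 < 148 + 104 = 252, the triangle is acute, so the smallest enclosing circle is the circumcircle.
Circumcentre = (26/31, 149/31), r² = 58682/961.
Diameter = 2r = 2√(58682/961) ≈ 15.629.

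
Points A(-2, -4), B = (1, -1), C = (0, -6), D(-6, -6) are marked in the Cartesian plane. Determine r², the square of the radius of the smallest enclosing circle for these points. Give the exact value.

18.5

The farthest pair is B–D with squared distance 74. The circle on this segment as diameter has centre (-2.5, -3.5) and r² = 74/4 = 18.5.
Check A: distance² to centre = 0.5 ≤ 18.5, so it lies inside.
All remaining points lie in this disk, and no smaller disk contains both endpoints, so this is the minimum enclosing circle.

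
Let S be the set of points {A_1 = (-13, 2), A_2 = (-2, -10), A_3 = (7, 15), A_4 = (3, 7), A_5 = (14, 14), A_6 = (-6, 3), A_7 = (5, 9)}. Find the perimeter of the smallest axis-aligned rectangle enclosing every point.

Width = max x − min x = 14 − (-13) = 27.
Height = max y − min y = 15 − (-10) = 25.
Perimeter = 2(27 + 25) = 104.

104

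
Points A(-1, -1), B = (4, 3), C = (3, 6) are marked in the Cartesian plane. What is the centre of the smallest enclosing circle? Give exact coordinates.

(1, 2.5)

Side lengths²: AB² = 41, AC² = 65, BC² = 10.
Since AC² = 65 ≥ 41 + 10 = 51, the angle opposite AC is not acute, so the smallest enclosing circle has AC as diameter.
Centre = midpoint of AC = (1, 2.5), r² = 65/4 = 16.25.
Centre = (1, 2.5).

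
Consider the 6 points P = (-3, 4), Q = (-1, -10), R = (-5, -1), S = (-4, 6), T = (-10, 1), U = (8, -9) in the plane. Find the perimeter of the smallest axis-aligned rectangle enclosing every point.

68

Width = max x − min x = 8 − (-10) = 18.
Height = max y − min y = 6 − (-10) = 16.
Perimeter = 2(18 + 16) = 68.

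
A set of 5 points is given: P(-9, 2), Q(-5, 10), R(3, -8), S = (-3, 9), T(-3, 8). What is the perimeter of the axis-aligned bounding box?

Width = max x − min x = 3 − (-9) = 12.
Height = max y − min y = 10 − (-8) = 18.
Perimeter = 2(12 + 18) = 60.

60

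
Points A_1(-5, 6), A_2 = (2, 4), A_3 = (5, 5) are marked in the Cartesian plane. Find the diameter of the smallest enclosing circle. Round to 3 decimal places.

Side lengths²: A_1A_2² = 53, A_1A_3² = 101, A_2A_3² = 10.
Since A_1A_3² = 101 ≥ 53 + 10 = 63, the angle opposite A_1A_3 is not acute, so the smallest enclosing circle has A_1A_3 as diameter.
Centre = midpoint of A_1A_3 = (0, 5.5), r² = 101/4 = 25.25.
Diameter = 2r = 2√(25.25) ≈ 10.050.

10.050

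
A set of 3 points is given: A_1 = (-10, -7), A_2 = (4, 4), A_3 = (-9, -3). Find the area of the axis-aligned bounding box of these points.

154

x ranges over [-10, 4], width 14.
y ranges over [-7, 4], height 11.
Area = 14 × 11 = 154.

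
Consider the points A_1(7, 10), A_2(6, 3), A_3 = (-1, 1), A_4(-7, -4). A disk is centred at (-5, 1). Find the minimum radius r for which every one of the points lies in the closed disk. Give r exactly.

The required radius is the distance from (-5, 1) to the farthest point.
Squared distances: 225, 125, 16, 29.
Maximum is 225, attained at A_1.
r = √225 = 15.

15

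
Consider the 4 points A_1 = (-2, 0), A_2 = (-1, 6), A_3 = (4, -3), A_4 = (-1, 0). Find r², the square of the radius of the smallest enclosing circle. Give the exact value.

26.5

The farthest pair is A_2–A_3 with squared distance 106. The circle on this segment as diameter has centre (1.5, 1.5) and r² = 106/4 = 26.5.
Check A_1: distance² to centre = 14.5 ≤ 26.5, so it lies inside.
All remaining points lie in this disk, and no smaller disk contains both endpoints, so this is the minimum enclosing circle.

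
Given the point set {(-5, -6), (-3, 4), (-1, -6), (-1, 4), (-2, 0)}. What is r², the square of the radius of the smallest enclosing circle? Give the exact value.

By Welzl's lemma the MEC is supported by two points (diametrically opposite) or three points (on a circumcircle).
The farthest pair is (-5, -6)–(-1, 4) with squared distance 116. The circle on this segment as diameter has centre (-3, -1) and r² = 116/4 = 29.
Check (-3, 4): distance² to centre = 25 ≤ 29, so it lies inside.
All remaining points lie in this disk, and no smaller disk contains both endpoints, so this is the minimum enclosing circle.

29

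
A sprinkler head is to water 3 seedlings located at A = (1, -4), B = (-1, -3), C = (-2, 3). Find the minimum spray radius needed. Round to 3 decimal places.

3.808

Side lengths²: AB² = 5, AC² = 58, BC² = 37.
Since AC² = 58 ≥ 37 + 5 = 42, the angle opposite AC is not acute, so the smallest enclosing circle has AC as diameter.
Centre = midpoint of AC = (-0.5, -0.5), r² = 58/4 = 14.5.
r = √(14.5) ≈ 3.808.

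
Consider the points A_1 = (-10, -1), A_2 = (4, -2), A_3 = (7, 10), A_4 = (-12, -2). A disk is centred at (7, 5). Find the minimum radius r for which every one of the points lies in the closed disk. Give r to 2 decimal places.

The required radius is the distance from (7, 5) to the farthest point.
Squared distances: 325, 58, 25, 410.
Maximum is 410, attained at A_4.
r = √410 ≈ 20.25.

20.25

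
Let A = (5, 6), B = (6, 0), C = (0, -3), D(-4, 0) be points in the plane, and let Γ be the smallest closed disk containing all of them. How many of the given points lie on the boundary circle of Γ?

The minimum enclosing circle of a finite set is fixed by two of the points (as a diameter) or three (as a circumcircle).
The minimum enclosing circle is determined by three boundary points: A, B, D.
Their circumcentre is (1, 2.25) with r² = 30.0625.
The farthest remaining point C is at distance² 28.5625 ≤ 30.0625.
The points at distance exactly r from the centre are A, B, D — 3 points.

3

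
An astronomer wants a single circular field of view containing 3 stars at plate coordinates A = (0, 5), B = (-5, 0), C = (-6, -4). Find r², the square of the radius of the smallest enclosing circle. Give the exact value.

Side lengths²: AB² = 50, AC² = 117, BC² = 17.
Since AC² = 117 ≥ 50 + 17 = 67, the angle opposite AC is not acute, so the smallest enclosing circle has AC as diameter.
Centre = midpoint of AC = (-3, 0.5), r² = 117/4 = 29.25.

29.25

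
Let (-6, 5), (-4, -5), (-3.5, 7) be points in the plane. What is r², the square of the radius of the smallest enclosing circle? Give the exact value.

36.0625

Call the three points A, B, C in the order given.
Side lengths²: AB² = 104, AC² = 10.25, BC² = 144.25.
Since BC² = 144.25 ≥ 104 + 10.25 = 114.25, the angle opposite BC is not acute, so the smallest enclosing circle has BC as diameter.
Centre = midpoint of BC = (-3.75, 1), r² = 144.25/4 = 36.0625.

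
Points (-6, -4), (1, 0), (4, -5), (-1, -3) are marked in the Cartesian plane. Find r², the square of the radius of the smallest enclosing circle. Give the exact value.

The minimum enclosing circle of a finite set is fixed by two of the points (as a diameter) or three (as a circumcircle).
The farthest pair is (-6, -4)–(4, -5) with squared distance 101. The circle on this segment as diameter has centre (-1, -4.5) and r² = 101/4 = 25.25.
Check (1, 0): distance² to centre = 24.25 ≤ 25.25, so it lies inside.
All remaining points lie in this disk, and no smaller disk contains both endpoints, so this is the minimum enclosing circle.

25.25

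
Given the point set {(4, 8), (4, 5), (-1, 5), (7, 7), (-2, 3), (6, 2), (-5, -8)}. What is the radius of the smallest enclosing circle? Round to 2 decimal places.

By Welzl's lemma the MEC is supported by two points (diametrically opposite) or three points (on a circumcircle).
The farthest pair is (7, 7)–(-5, -8) with squared distance 369. The circle on this segment as diameter has centre (1, -0.5) and r² = 369/4 = 92.25.
Check (4, 8): distance² to centre = 81.25 ≤ 92.25, so it lies inside.
All remaining points lie in this disk, and no smaller disk contains both endpoints, so this is the minimum enclosing circle.
r = √(92.25) ≈ 9.60.

9.60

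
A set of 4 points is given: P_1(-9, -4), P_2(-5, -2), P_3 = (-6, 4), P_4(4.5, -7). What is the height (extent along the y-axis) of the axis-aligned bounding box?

max y = 4, min y = -7, so height = 11.

11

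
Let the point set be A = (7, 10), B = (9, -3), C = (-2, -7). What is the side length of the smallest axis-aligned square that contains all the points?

The bounding box has width 11 and height 17.
An axis-aligned square enclosing the set must have side ≥ max(width, height).
So the minimum side is max(11, 17) = 17.

17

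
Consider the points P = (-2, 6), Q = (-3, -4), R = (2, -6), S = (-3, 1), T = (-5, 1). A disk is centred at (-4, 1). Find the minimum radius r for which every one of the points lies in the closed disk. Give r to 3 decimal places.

The required radius is the distance from (-4, 1) to the farthest point.
Squared distances: 29, 26, 85, 1, 1.
Maximum is 85, attained at R.
r = √85 ≈ 9.220.

9.220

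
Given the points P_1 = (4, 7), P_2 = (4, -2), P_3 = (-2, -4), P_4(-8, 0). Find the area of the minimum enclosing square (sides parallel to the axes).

144

The bounding box has width 12 and height 11.
An axis-aligned square enclosing the set must have side ≥ max(width, height).
So the minimum side is max(12, 11) = 12.
Area = 12² = 144.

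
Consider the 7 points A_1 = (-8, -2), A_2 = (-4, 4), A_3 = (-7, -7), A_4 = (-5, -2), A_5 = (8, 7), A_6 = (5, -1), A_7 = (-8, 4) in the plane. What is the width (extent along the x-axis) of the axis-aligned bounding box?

16

max x = 8, min x = -8, so width = 16.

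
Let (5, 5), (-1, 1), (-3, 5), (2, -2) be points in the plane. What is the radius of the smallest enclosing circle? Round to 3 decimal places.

4.680

By Welzl's lemma the MEC is supported by two points (diametrically opposite) or three points (on a circumcircle).
The minimum enclosing circle is determined by three boundary points: (5, 5), (-3, 5), (2, -2).
Their circumcentre is (1, 18/7) with r² = 1073/49.
The farthest remaining point (-1, 1) is at distance² 317/49 ≤ 1073/49.
r = √(1073/49) ≈ 4.680.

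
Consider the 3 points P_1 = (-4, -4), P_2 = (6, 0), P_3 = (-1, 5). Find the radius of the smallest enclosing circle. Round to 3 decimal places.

5.634

Side lengths²: P_1P_2² = 116, P_1P_3² = 90, P_2P_3² = 74.
Since P_1P_2² = 116 < 90 + 74 = 164, the triangle is acute, so the smallest enclosing circle is the circumcircle.
Circumcentre = (5/13, -6/13), r² = 5365/169.
r = √(5365/169) ≈ 5.634.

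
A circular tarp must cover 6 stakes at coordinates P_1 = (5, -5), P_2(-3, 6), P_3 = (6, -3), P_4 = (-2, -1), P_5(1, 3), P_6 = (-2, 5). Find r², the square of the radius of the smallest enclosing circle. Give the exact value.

A smallest enclosing disk is always determined by at most three of the input points on its boundary.
The farthest pair is P_1–P_2 with squared distance 185. The circle on this segment as diameter has centre (1, 0.5) and r² = 185/4 = 46.25.
Check P_3: distance² to centre = 37.25 ≤ 46.25, so it lies inside.
All remaining points lie in this disk, and no smaller disk contains both endpoints, so this is the minimum enclosing circle.

46.25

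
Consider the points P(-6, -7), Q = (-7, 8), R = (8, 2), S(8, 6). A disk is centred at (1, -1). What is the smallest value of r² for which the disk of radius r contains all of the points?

The required radius is the distance from (1, -1) to the farthest point.
Squared distances: 85, 145, 58, 98.
Maximum is 145, attained at Q.

145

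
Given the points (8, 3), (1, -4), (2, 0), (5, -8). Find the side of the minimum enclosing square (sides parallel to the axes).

11

The bounding box has width 7 and height 11.
An axis-aligned square enclosing the set must have side ≥ max(width, height).
So the minimum side is max(7, 11) = 11.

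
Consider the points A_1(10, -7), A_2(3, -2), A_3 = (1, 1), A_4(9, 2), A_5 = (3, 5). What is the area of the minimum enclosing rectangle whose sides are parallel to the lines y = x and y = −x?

In coordinates u = x + y, v = x − y the rectangle is axis-aligned; the map (x,y)→(u,v) scales areas by 2.
u-values: 3, 1, 2, 11, 8; range = 11 − 1 = 10.
v-values: 17, 5, 0, 7, -2; range = 17 − (-2) = 19.
Area = (10 × 19) / 2 = 95.

95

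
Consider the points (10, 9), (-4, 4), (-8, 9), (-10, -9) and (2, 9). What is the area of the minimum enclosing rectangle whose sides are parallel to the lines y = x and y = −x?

342

In coordinates u = x + y, v = x − y the rectangle is axis-aligned; the map (x,y)→(u,v) scales areas by 2.
u-values: 19, 0, 1, -19, 11; range = 19 − (-19) = 38.
v-values: 1, -8, -17, -1, -7; range = 1 − (-17) = 18.
Area = (38 × 18) / 2 = 342.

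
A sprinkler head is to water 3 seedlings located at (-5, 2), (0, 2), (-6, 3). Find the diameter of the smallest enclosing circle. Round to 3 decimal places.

6.083

Call the three points A, B, C in the order given.
Side lengths²: AB² = 25, AC² = 2, BC² = 37.
Since BC² = 37 ≥ 25 + 2 = 27, the angle opposite BC is not acute, so the smallest enclosing circle has BC as diameter.
Centre = midpoint of BC = (-3, 2.5), r² = 37/4 = 9.25.
Diameter = 2r = 2√(9.25) ≈ 6.083.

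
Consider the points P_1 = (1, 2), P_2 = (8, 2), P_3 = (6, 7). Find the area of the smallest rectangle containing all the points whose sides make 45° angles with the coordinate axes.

In coordinates u = x + y, v = x − y the rectangle is axis-aligned; the map (x,y)→(u,v) scales areas by 2.
u-values: 3, 10, 13; range = 13 − 3 = 10.
v-values: -1, 6, -1; range = 6 − (-1) = 7.
Area = (10 × 7) / 2 = 35.

35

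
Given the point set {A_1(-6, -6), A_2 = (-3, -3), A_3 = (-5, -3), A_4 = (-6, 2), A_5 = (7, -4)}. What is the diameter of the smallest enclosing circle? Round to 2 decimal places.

A smallest enclosing disk is always determined by at most three of the input points on its boundary.
The minimum enclosing circle is determined by three boundary points: A_1, A_4, A_5.
Their circumcentre is (1/26, -2) with r² = 35465/676.
The farthest remaining point A_3 is at distance² 17837/676 ≤ 35465/676.
Diameter = 2r = 2√(35465/676) ≈ 14.49.

14.49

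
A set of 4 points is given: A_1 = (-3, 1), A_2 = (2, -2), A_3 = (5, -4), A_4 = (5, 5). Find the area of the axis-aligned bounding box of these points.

72

x ranges over [-3, 5], width 8.
y ranges over [-4, 5], height 9.
Area = 8 × 9 = 72.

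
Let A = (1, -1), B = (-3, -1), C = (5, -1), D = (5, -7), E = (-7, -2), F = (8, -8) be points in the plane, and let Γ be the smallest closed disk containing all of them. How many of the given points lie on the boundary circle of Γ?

2

By Welzl's lemma the MEC is supported by two points (diametrically opposite) or three points (on a circumcircle).
The farthest pair is E–F with squared distance 261. The circle on this segment as diameter has centre (0.5, -5) and r² = 261/4 = 65.25.
Check A: distance² to centre = 16.25 ≤ 65.25, so it lies inside.
All remaining points lie in this disk, and no smaller disk contains both endpoints, so this is the minimum enclosing circle.
The points at distance exactly r from the centre are E, F — 2 points.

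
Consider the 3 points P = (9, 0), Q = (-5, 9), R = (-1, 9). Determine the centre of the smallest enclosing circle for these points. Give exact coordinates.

(2, 4.5)

Side lengths²: PQ² = 277, PR² = 181, QR² = 16.
Since PQ² = 277 ≥ 181 + 16 = 197, the angle opposite PQ is not acute, so the smallest enclosing circle has PQ as diameter.
Centre = midpoint of PQ = (2, 4.5), r² = 277/4 = 69.25.
Centre = (2, 4.5).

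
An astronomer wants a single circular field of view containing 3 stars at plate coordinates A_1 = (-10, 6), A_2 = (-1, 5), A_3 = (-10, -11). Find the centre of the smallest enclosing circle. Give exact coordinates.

Side lengths²: A_1A_2² = 82, A_1A_3² = 289, A_2A_3² = 337.
Since A_2A_3² = 337 < 289 + 82 = 371, the triangle is acute, so the smallest enclosing circle is the circumcircle.
Circumcentre = (-115/18, -2.5), r² = 13817/162.
Centre = (-115/18, -2.5).

(-115/18, -2.5)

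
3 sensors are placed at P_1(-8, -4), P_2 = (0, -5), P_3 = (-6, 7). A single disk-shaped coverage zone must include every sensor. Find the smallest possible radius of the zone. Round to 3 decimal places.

6.719

Side lengths²: P_1P_2² = 65, P_1P_3² = 125, P_2P_3² = 180.
Since P_2P_3² = 180 < 125 + 65 = 190, the triangle is acute, so the smallest enclosing circle is the circumcircle.
Circumcentre = (-10/3, 5/6), r² = 1625/36.
r = √(1625/36) ≈ 6.719.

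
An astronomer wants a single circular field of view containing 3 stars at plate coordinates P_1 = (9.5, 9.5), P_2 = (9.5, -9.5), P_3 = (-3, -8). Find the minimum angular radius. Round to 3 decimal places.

Side lengths²: P_1P_2² = 361, P_1P_3² = 462.5, P_2P_3² = 158.5.
Since P_1P_3² = 462.5 < 361 + 158.5 = 519.5, the triangle is acute, so the smallest enclosing circle is the circumcircle.
Circumcentre = (4.3, 0), r² = 117.29.
r = √(117.29) ≈ 10.830.

10.830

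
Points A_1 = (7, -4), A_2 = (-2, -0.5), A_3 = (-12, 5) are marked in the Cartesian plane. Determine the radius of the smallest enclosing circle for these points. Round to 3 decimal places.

10.512

Side lengths²: A_1A_2² = 93.25, A_1A_3² = 442, A_2A_3² = 130.25.
Since A_1A_3² = 442 ≥ 130.25 + 93.25 = 223.5, the angle opposite A_1A_3 is not acute, so the smallest enclosing circle has A_1A_3 as diameter.
Centre = midpoint of A_1A_3 = (-2.5, 0.5), r² = 442/4 = 110.5.
r = √(110.5) ≈ 10.512.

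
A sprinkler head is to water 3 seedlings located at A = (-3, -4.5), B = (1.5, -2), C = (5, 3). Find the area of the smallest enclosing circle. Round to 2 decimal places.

Side lengths²: AB² = 26.5, AC² = 120.25, BC² = 37.25.
Since AC² = 120.25 ≥ 37.25 + 26.5 = 63.75, the angle opposite AC is not acute, so the smallest enclosing circle has AC as diameter.
Centre = midpoint of AC = (1, -0.75), r² = 120.25/4 = 30.0625.
Area = π·r² = π·30.0625 ≈ 94.44.

94.44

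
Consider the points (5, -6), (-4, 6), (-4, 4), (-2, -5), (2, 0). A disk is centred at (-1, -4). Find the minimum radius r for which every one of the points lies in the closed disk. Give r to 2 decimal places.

The required radius is the distance from (-1, -4) to the farthest point.
Squared distances: 40, 109, 73, 2, 25.
Maximum is 109, attained at (-4, 6).
r = √109 ≈ 10.44.

10.44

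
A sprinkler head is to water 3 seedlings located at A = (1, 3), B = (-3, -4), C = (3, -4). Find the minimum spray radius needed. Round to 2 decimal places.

Side lengths²: AB² = 65, AC² = 53, BC² = 36.
Since AB² = 65 < 53 + 36 = 89, the triangle is acute, so the smallest enclosing circle is the circumcircle.
Circumcentre = (0, -15/14), r² = 3445/196.
r = √(3445/196) ≈ 4.19.

4.19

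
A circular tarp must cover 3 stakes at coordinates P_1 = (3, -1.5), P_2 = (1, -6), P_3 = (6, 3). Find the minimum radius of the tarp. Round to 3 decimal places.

5.148

Side lengths²: P_1P_2² = 24.25, P_1P_3² = 29.25, P_2P_3² = 106.
Since P_2P_3² = 106 ≥ 29.25 + 24.25 = 53.5, the angle opposite P_2P_3 is not acute, so the smallest enclosing circle has P_2P_3 as diameter.
Centre = midpoint of P_2P_3 = (3.5, -1.5), r² = 106/4 = 26.5.
r = √(26.5) ≈ 5.148.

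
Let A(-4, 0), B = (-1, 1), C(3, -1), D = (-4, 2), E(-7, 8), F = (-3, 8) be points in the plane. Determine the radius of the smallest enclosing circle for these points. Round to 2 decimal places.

The farthest pair is C–E with squared distance 181. The circle on this segment as diameter has centre (-2, 3.5) and r² = 181/4 = 45.25.
Check A: distance² to centre = 16.25 ≤ 45.25, so it lies inside.
All remaining points lie in this disk, and no smaller disk contains both endpoints, so this is the minimum enclosing circle.
r = √(45.25) ≈ 6.73.

6.73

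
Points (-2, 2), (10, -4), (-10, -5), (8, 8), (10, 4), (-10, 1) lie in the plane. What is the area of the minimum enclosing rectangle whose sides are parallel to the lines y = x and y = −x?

In coordinates u = x + y, v = x − y the rectangle is axis-aligned; the map (x,y)→(u,v) scales areas by 2.
u-values: 0, 6, -15, 16, 14, -9; range = 16 − (-15) = 31.
v-values: -4, 14, -5, 0, 6, -11; range = 14 − (-11) = 25.
Area = (31 × 25) / 2 = 387.5.

387.5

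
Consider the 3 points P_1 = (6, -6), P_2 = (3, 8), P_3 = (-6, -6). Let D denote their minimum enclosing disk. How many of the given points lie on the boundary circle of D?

Side lengths²: P_1P_2² = 205, P_1P_3² = 144, P_2P_3² = 277.
Since P_2P_3² = 277 < 205 + 144 = 349, the triangle is acute, so the smallest enclosing circle is the circumcircle.
Circumcentre = (0, 1/28), r² = 56785/784.
The points at distance exactly r from the centre are P_1, P_2, P_3 — 3 points.

3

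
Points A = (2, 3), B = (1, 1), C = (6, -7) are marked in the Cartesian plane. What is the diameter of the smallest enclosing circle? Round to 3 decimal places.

Side lengths²: AB² = 5, AC² = 116, BC² = 89.
Since AC² = 116 ≥ 89 + 5 = 94, the angle opposite AC is not acute, so the smallest enclosing circle has AC as diameter.
Centre = midpoint of AC = (4, -2), r² = 116/4 = 29.
Diameter = 2r = 2√29 ≈ 10.770.

10.770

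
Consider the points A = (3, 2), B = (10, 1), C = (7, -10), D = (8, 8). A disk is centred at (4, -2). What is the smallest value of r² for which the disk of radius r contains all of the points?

116

The required radius is the distance from (4, -2) to the farthest point.
Squared distances: 17, 45, 73, 116.
Maximum is 116, attained at D.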